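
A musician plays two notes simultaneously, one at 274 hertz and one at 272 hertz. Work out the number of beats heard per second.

2 Hz

The beat frequency equals the magnitude of the frequency difference.
|274 − 272| = 2 Hz.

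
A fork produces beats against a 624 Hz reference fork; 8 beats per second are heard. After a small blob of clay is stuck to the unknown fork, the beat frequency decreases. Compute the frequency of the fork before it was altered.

|f − 624| = 8, so the fork was at either 616 Hz or 632 Hz.
Adding mass to a fork lowers its frequency; the adjustment lowers the fork's frequency.
The beat rate fell, so the adjustment moved the fork toward 624 Hz — it must have started above the reference.

632 Hz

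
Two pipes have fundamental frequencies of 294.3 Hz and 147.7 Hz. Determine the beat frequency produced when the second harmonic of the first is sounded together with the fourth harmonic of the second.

2.2 Hz

Second harmonic of the first: 2·294.3 = 588.6 Hz.
Fourth harmonic of the second: 4·147.7 = 590.8 Hz.
f_beat = |588.6 − 590.8| = 2.2 Hz.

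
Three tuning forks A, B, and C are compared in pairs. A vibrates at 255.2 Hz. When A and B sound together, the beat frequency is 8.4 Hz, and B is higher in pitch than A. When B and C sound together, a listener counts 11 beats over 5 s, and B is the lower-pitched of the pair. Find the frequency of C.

265.8 Hz

B is above A, so f_B = 255.2 + 8.4 = 263.6 Hz.
B–C: Beat frequency = 11/5 = 2.2 Hz.
C is above B, so f_C = 263.6 + 2.2 = 265.8 Hz.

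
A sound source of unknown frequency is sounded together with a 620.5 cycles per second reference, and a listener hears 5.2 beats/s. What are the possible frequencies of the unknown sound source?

|f − 620.5| = 5.2, so f = 620.5 ± 5.2.

615.3 Hz or 625.7 Hz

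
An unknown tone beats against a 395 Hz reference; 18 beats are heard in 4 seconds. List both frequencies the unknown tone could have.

390.5 Hz or 399.5 Hz

Beat frequency = 18/4 = 4.5 Hz.
|f − 395| = 4.5, so f = 395 ± 4.5.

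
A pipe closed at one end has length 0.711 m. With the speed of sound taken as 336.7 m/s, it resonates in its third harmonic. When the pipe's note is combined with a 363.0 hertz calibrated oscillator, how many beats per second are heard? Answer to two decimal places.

7.83 Hz

Closed pipe (odd harmonics): f_n = n·v/(4L) = 3·336.7/(4·0.711) = 355.1688 Hz.
f_beat = |355.1688 − 363.0| = 7.83 Hz.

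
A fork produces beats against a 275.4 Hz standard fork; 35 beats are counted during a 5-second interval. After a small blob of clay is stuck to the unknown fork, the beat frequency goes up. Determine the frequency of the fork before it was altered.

Beat frequency = 35/5 = 7 Hz.
|f − 275.4| = 7, so the fork was at either 268.4 Hz or 282.4 Hz.
Adding mass to a fork lowers its frequency; the adjustment lowers the fork's frequency.
The beat rate rose, so the adjustment moved the fork further from 275.4 Hz — it was already below the reference.

268.4 Hz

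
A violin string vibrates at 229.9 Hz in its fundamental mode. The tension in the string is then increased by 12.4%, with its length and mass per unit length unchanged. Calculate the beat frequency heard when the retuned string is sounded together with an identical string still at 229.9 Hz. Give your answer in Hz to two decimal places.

13.84 Hz

For a string, f ∝ √T, so the new frequency is 229.9·√1.124 = 243.7374 Hz.
f_beat = |243.7374 − 229.9| = 13.84 Hz.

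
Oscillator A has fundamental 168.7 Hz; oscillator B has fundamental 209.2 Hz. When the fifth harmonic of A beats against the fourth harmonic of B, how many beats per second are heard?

6.7 Hz

Fifth harmonic of the first: 5·168.7 = 843.5 Hz.
Fourth harmonic of the second: 4·209.2 = 836.8 Hz.
f_beat = |843.5 − 836.8| = 6.7 Hz.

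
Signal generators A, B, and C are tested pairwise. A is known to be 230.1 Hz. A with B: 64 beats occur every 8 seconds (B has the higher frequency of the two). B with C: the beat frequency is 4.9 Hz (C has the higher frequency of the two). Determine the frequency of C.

243 Hz

A–B: Beat frequency = 64/8 = 8 Hz.
B is above A, so f_B = 230.1 + 8 = 238.1 Hz.
C is above B, so f_C = 238.1 + 4.9 = 243 Hz.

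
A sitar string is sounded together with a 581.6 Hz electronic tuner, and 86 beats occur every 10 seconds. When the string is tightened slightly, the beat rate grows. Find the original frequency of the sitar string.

590.2 Hz

Beat frequency = 86/10 = 8.6 Hz.
|f − 581.6| = 8.6, so the sitar string was at either 573 Hz or 590.2 Hz.
Increasing tension raises a string's frequency; the adjustment raises the sitar string's frequency.
The beat rate rose, so the adjustment moved the sitar string further from 581.6 Hz — it was already above the reference.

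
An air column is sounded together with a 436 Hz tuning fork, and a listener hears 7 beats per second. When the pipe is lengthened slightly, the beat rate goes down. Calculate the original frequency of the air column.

|f − 436| = 7, so the air column was at either 429 Hz or 443 Hz.
A longer pipe has a lower fundamental; the adjustment lowers the air column's frequency.
The beat rate fell, so the adjustment moved the air column toward 436 Hz — it must have started above the reference.

443 Hz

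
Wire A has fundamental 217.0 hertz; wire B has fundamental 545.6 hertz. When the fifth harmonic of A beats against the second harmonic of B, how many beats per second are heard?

6.2 Hz

Fifth harmonic of the first: 5·217.0 = 1085.0 Hz.
Second harmonic of the second: 2·545.6 = 1091.2 Hz.
f_beat = |1085.0 − 1091.2| = 6.2 Hz.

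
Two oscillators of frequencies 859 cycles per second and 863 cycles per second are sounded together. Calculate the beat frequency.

4 Hz

The beat frequency equals the magnitude of the frequency difference.
|859 − 863| = 4 Hz.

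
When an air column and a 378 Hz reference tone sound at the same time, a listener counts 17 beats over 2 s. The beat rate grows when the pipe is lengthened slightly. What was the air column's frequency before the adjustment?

Beat frequency = 17/2 = 8.5 Hz.
|f − 378| = 8.5, so the air column was at either 369.5 Hz or 386.5 Hz.
A longer pipe has a lower fundamental; the adjustment lowers the air column's frequency.
The beat rate rose, so the adjustment moved the air column further from 378 Hz — it was already below the reference.

369.5 Hz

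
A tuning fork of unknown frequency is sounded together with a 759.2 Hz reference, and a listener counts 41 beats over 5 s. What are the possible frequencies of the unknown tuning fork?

Beat frequency = 41/5 = 8.2 Hz.
|f − 759.2| = 8.2, so f = 759.2 ± 8.2.

751 Hz or 767.4 Hz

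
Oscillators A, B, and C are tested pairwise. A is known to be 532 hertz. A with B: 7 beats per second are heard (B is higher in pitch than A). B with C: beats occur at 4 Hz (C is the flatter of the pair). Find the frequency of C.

535 Hz

B is above A, so f_B = 532 + 7 = 539 Hz.
C is below B, so f_C = 539 − 4 = 535 Hz.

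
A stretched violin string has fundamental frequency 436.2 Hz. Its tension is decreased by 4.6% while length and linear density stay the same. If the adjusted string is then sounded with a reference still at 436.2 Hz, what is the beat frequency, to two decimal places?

For a string, f ∝ √T, so the new frequency is 436.2·√0.954 = 426.0493 Hz.
f_beat = |426.0493 − 436.2| = 10.15 Hz.

10.15 Hz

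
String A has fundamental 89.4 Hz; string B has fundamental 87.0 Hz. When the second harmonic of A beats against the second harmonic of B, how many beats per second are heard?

4.8 Hz

Second harmonic of the first: 2·89.4 = 178.8 Hz.
Second harmonic of the second: 2·87.0 = 174.0 Hz.
f_beat = |178.8 − 174.0| = 4.8 Hz.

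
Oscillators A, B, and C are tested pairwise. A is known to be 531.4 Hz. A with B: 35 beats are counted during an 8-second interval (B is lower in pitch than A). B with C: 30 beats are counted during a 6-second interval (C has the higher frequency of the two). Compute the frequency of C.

532.025 Hz

A–B: Beat frequency = 35/8 = 4.375 Hz.
B is below A, so f_B = 531.4 − 4.375 = 527.025 Hz.
B–C: Beat frequency = 30/6 = 5 Hz.
C is above B, so f_C = 527.025 + 5 = 532.025 Hz.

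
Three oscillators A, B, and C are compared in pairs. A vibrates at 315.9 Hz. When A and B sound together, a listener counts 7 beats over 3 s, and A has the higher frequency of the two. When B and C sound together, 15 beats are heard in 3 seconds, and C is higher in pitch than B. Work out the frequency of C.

318.5667 Hz

A–B: Beat frequency = 7/3 = 2.3333 Hz.
B is below A, so f_B = 315.9 − 2.3333 = 313.5667 Hz.
B–C: Beat frequency = 15/3 = 5 Hz.
C is above B, so f_C = 313.5667 + 5 = 318.5667 Hz.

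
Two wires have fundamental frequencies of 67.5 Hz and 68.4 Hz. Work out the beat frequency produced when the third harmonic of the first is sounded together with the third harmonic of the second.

Third harmonic of the first: 3·67.5 = 202.5 Hz.
Third harmonic of the second: 3·68.4 = 205.2 Hz.
f_beat = |202.5 − 205.2| = 2.7 Hz.

2.7 Hz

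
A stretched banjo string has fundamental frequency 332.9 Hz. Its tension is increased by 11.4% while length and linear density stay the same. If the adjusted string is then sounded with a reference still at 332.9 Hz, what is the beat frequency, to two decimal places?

For a string, f ∝ √T, so the new frequency is 332.9·√1.114 = 351.3633 Hz.
f_beat = |351.3633 − 332.9| = 18.46 Hz.

18.46 Hz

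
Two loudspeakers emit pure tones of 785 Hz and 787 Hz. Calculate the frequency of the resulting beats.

Beats arise from superposition of two nearby frequencies; the beat rate is |f₁ − f₂|.
|785 − 787| = 2 Hz.

2 Hz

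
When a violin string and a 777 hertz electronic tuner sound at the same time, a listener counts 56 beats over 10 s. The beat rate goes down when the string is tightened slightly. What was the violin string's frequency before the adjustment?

771.4 Hz

Beat frequency = 56/10 = 5.6 Hz.
|f − 777| = 5.6, so the violin string was at either 771.4 Hz or 782.6 Hz.
Increasing tension raises a string's frequency; the adjustment raises the violin string's frequency.
The beat rate fell, so the adjustment moved the violin string toward 777 Hz — it must have started below the reference.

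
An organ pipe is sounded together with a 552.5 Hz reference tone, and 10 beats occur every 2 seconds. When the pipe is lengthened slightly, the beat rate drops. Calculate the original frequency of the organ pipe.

Beat frequency = 10/2 = 5 Hz.
|f − 552.5| = 5, so the organ pipe was at either 547.5 Hz or 557.5 Hz.
A longer pipe has a lower fundamental; the adjustment lowers the organ pipe's frequency.
The beat rate fell, so the adjustment moved the organ pipe toward 552.5 Hz — it must have started above the reference.

557.5 Hz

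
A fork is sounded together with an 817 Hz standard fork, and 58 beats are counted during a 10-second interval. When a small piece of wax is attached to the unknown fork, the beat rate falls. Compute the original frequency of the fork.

822.8 Hz

Beat frequency = 58/10 = 5.8 Hz.
|f − 817| = 5.8, so the fork was at either 811.2 Hz or 822.8 Hz.
Loading a fork with wax lowers its frequency; the adjustment lowers the fork's frequency.
The beat rate fell, so the adjustment moved the fork toward 817 Hz — it must have started above the reference.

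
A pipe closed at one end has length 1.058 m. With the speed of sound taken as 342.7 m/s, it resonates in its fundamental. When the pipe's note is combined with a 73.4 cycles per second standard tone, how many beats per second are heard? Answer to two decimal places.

7.58 Hz

Closed pipe (odd harmonics): f_n = n·v/(4L) = 1·342.7/(4·1.058) = 80.9783 Hz.
f_beat = |80.9783 − 73.4| = 7.58 Hz.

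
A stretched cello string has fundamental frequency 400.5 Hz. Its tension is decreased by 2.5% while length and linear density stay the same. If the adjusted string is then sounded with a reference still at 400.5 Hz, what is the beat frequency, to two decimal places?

5.04 Hz

For a string, f ∝ √T, so the new frequency is 400.5·√0.975 = 395.4621 Hz.
f_beat = |395.4621 − 400.5| = 5.04 Hz.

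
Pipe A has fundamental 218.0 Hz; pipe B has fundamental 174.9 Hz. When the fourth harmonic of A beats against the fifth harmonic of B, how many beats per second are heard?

Fourth harmonic of the first: 4·218.0 = 872.0 Hz.
Fifth harmonic of the second: 5·174.9 = 874.5 Hz.
f_beat = |872.0 − 874.5| = 2.5 Hz.

2.5 Hz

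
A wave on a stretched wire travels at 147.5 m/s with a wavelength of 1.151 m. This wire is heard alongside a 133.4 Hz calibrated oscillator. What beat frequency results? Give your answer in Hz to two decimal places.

Source frequency f = v/λ = 147.5/1.151 = 128.1494 Hz.
f_beat = |128.1494 − 133.4| = 5.25 Hz.

5.25 Hz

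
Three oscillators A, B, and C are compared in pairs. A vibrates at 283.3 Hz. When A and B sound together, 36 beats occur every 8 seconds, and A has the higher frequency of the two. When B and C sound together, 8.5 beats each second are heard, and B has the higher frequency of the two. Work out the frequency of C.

270.3 Hz

A–B: Beat frequency = 36/8 = 4.5 Hz.
B is below A, so f_B = 283.3 − 4.5 = 278.8 Hz.
C is below B, so f_C = 278.8 − 8.5 = 270.3 Hz.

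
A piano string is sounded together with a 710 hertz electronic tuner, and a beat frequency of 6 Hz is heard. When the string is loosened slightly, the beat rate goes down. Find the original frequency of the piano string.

|f − 710| = 6, so the piano string was at either 704 Hz or 716 Hz.
Reducing tension lowers a string's frequency; the adjustment lowers the piano string's frequency.
The beat rate fell, so the adjustment moved the piano string toward 710 Hz — it must have started above the reference.

716 Hz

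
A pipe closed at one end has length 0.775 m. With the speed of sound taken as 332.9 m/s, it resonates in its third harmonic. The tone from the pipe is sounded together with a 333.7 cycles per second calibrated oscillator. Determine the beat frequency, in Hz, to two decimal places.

11.54 Hz

Closed pipe (odd harmonics): f_n = n·v/(4L) = 3·332.9/(4·0.775) = 322.1613 Hz.
f_beat = |322.1613 − 333.7| = 11.54 Hz.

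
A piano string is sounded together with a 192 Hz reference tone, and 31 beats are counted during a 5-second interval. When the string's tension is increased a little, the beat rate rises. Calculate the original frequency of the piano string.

198.2 Hz

Beat frequency = 31/5 = 6.2 Hz.
|f − 192| = 6.2, so the piano string was at either 185.8 Hz or 198.2 Hz.
Higher tension means higher frequency; the adjustment raises the piano string's frequency.
The beat rate rose, so the adjustment moved the piano string further from 192 Hz — it was already above the reference.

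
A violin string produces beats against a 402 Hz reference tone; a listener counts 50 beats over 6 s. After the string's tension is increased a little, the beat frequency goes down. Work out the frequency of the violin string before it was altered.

393.6667 Hz

Beat frequency = 50/6 = 8.3333 Hz.
|f − 402| = 8.3333, so the violin string was at either 393.6667 Hz or 410.3333 Hz.
Higher tension means higher frequency; the adjustment raises the violin string's frequency.
The beat rate fell, so the adjustment moved the violin string toward 402 Hz — it must have started below the reference.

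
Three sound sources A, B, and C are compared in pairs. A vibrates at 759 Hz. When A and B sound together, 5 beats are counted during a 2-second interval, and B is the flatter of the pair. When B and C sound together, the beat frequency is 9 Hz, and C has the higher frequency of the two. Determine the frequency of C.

A–B: Beat frequency = 5/2 = 2.5 Hz.
B is below A, so f_B = 759 − 2.5 = 756.5 Hz.
C is above B, so f_C = 756.5 + 9 = 765.5 Hz.

765.5 Hz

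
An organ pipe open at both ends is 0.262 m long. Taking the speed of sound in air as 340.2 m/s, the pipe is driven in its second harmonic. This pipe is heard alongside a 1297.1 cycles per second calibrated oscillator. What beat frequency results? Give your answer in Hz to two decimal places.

Open pipe: f_n = n·v/(2L) = 2·340.2/(2·0.262) = 1298.4733 Hz.
f_beat = |1298.4733 − 1297.1| = 1.37 Hz.

1.37 Hz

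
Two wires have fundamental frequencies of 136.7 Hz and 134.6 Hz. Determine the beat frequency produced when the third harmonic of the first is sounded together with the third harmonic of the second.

6.3 Hz

Third harmonic of the first: 3·136.7 = 410.1 Hz.
Third harmonic of the second: 3·134.6 = 403.8 Hz.
f_beat = |410.1 − 403.8| = 6.3 Hz.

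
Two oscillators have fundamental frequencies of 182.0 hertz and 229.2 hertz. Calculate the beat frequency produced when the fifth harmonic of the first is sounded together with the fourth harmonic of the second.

6.8 Hz

Fifth harmonic of the first: 5·182.0 = 910.0 Hz.
Fourth harmonic of the second: 4·229.2 = 916.8 Hz.
f_beat = |910.0 − 916.8| = 6.8 Hz.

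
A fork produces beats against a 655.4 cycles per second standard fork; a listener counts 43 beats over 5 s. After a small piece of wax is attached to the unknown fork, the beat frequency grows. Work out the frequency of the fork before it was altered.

Beat frequency = 43/5 = 8.6 Hz.
|f − 655.4| = 8.6, so the fork was at either 646.8 Hz or 664 Hz.
Loading a fork with wax lowers its frequency; the adjustment lowers the fork's frequency.
The beat rate rose, so the adjustment moved the fork further from 655.4 Hz — it was already below the reference.

646.8 Hz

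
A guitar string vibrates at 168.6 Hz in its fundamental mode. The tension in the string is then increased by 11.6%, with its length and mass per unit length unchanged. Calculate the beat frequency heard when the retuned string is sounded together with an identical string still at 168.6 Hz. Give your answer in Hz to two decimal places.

For a string, f ∝ √T, so the new frequency is 168.6·√1.116 = 178.1106 Hz.
f_beat = |178.1106 − 168.6| = 9.51 Hz.

9.51 Hz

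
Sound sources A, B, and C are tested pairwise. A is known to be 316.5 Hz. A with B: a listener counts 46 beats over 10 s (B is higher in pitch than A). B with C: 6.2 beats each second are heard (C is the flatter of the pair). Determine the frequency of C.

314.9 Hz

A–B: Beat frequency = 46/10 = 4.6 Hz.
B is above A, so f_B = 316.5 + 4.6 = 321.1 Hz.
C is below B, so f_C = 321.1 − 6.2 = 314.9 Hz.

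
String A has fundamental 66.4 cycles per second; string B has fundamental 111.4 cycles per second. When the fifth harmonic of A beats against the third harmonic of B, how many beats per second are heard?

2.2 Hz

Fifth harmonic of the first: 5·66.4 = 332.0 Hz.
Third harmonic of the second: 3·111.4 = 334.2 Hz.
f_beat = |332.0 − 334.2| = 2.2 Hz.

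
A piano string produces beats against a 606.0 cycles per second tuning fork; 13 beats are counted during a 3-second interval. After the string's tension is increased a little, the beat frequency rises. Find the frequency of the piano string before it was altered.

610.3333 Hz

Beat frequency = 13/3 = 4.3333 Hz.
|f − 606.0| = 4.3333, so the piano string was at either 601.6667 Hz or 610.3333 Hz.
Higher tension means higher frequency; the adjustment raises the piano string's frequency.
The beat rate rose, so the adjustment moved the piano string further from 606.0 Hz — it was already above the reference.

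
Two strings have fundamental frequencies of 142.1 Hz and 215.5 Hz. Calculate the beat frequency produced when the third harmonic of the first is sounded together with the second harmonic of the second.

Third harmonic of the first: 3·142.1 = 426.3 Hz.
Second harmonic of the second: 2·215.5 = 431.0 Hz.
f_beat = |426.3 − 431.0| = 4.7 Hz.

4.7 Hz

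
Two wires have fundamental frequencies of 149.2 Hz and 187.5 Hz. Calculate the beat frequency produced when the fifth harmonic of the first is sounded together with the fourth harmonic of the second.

4.0 Hz

Fifth harmonic of the first: 5·149.2 = 746.0 Hz.
Fourth harmonic of the second: 4·187.5 = 750.0 Hz.
f_beat = |746.0 − 750.0| = 4.0 Hz.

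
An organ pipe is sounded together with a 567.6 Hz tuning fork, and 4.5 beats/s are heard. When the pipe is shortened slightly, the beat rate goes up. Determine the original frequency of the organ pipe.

572.1 Hz

|f − 567.6| = 4.5, so the organ pipe was at either 563.1 Hz or 572.1 Hz.
A shorter pipe has a higher fundamental; the adjustment raises the organ pipe's frequency.
The beat rate rose, so the adjustment moved the organ pipe further from 567.6 Hz — it was already above the reference.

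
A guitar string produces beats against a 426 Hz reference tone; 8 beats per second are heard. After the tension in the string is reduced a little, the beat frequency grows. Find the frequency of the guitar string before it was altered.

418 Hz

|f − 426| = 8, so the guitar string was at either 418 Hz or 434 Hz.
Lower tension means lower frequency; the adjustment lowers the guitar string's frequency.
The beat rate rose, so the adjustment moved the guitar string further from 426 Hz — it was already below the reference.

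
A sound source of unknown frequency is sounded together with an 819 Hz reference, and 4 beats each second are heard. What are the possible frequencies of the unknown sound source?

|f − 819| = 4, so f = 819 ± 4.

815 Hz or 823 Hz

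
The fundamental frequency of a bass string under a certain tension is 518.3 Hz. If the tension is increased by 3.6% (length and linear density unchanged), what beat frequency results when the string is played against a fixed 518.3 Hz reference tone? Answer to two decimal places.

For a string, f ∝ √T, so the new frequency is 518.3·√1.036 = 527.5469 Hz.
f_beat = |527.5469 − 518.3| = 9.25 Hz.

9.25 Hz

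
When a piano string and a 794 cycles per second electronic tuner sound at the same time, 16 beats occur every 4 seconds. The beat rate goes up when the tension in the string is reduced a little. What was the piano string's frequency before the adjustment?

790 Hz

Beat frequency = 16/4 = 4 Hz.
|f − 794| = 4, so the piano string was at either 790 Hz or 798 Hz.
Lower tension means lower frequency; the adjustment lowers the piano string's frequency.
The beat rate rose, so the adjustment moved the piano string further from 794 Hz — it was already below the reference.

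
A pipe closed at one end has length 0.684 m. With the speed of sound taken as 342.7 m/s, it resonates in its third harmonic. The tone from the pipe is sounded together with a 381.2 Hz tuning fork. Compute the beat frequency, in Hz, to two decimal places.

5.43 Hz

Closed pipe (odd harmonics): f_n = n·v/(4L) = 3·342.7/(4·0.684) = 375.7675 Hz.
f_beat = |375.7675 − 381.2| = 5.43 Hz.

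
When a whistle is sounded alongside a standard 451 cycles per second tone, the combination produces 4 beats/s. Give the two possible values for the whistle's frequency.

|f − 451| = 4, so f = 451 ± 4.

447 Hz or 455 Hz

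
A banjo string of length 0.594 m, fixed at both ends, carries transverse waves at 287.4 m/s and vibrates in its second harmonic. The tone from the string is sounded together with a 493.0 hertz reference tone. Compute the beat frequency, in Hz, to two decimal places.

9.16 Hz

For a string fixed at both ends, f_n = n·v/(2L) = 2·287.4/(2·0.594) = 483.8384 Hz.
f_beat = |483.8384 − 493.0| = 9.16 Hz.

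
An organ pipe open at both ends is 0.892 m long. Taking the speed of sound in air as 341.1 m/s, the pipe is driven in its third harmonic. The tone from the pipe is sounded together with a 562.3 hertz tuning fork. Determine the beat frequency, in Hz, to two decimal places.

Open pipe: f_n = n·v/(2L) = 3·341.1/(2·0.892) = 573.5987 Hz.
f_beat = |573.5987 − 562.3| = 11.30 Hz.

11.30 Hz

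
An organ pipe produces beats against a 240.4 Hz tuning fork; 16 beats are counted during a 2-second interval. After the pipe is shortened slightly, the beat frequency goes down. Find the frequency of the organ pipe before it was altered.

Beat frequency = 16/2 = 8 Hz.
|f − 240.4| = 8, so the organ pipe was at either 232.4 Hz or 248.4 Hz.
A shorter pipe has a higher fundamental; the adjustment raises the organ pipe's frequency.
The beat rate fell, so the adjustment moved the organ pipe toward 240.4 Hz — it must have started below the reference.

232.4 Hz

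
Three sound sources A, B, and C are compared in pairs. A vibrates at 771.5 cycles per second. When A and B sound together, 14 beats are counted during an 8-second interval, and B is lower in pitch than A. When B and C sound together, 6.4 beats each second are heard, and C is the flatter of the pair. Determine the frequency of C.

A–B: Beat frequency = 14/8 = 1.75 Hz.
B is below A, so f_B = 771.5 − 1.75 = 769.75 Hz.
C is below B, so f_C = 769.75 − 6.4 = 763.35 Hz.

763.35 Hz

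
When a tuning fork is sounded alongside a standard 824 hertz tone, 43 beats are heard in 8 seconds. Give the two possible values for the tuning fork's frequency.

818.625 Hz or 829.375 Hz

Beat frequency = 43/8 = 5.375 Hz.
|f − 824| = 5.375, so f = 824 ± 5.375.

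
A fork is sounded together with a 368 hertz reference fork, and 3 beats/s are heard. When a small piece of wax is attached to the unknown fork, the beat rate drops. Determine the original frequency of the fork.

371 Hz

|f − 368| = 3, so the fork was at either 365 Hz or 371 Hz.
Loading a fork with wax lowers its frequency; the adjustment lowers the fork's frequency.
The beat rate fell, so the adjustment moved the fork toward 368 Hz — it must have started above the reference.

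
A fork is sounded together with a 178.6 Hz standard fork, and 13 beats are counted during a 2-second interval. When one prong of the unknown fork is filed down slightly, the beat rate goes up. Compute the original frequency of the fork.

Beat frequency = 13/2 = 6.5 Hz.
|f − 178.6| = 6.5, so the fork was at either 172.1 Hz or 185.1 Hz.
Filing a prong removes mass and raises the fork's frequency; the adjustment raises the fork's frequency.
The beat rate rose, so the adjustment moved the fork further from 178.6 Hz — it was already above the reference.

185.1 Hz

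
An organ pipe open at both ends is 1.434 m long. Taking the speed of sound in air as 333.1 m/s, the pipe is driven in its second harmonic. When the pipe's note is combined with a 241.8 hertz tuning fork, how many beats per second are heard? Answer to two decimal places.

Open pipe: f_n = n·v/(2L) = 2·333.1/(2·1.434) = 232.2873 Hz.
f_beat = |232.2873 − 241.8| = 9.51 Hz.

9.51 Hz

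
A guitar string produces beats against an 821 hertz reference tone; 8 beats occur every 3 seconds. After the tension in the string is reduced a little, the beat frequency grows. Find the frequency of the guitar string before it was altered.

Beat frequency = 8/3 = 2.6667 Hz.
|f − 821| = 2.6667, so the guitar string was at either 818.3333 Hz or 823.6667 Hz.
Lower tension means lower frequency; the adjustment lowers the guitar string's frequency.
The beat rate rose, so the adjustment moved the guitar string further from 821 Hz — it was already below the reference.

818.3333 Hz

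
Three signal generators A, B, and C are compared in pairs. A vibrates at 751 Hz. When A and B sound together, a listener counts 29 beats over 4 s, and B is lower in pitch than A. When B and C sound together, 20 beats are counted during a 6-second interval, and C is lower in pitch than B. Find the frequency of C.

740.4167 Hz

A–B: Beat frequency = 29/4 = 7.25 Hz.
B is below A, so f_B = 751 − 7.25 = 743.75 Hz.
B–C: Beat frequency = 20/6 = 3.3333 Hz.
C is below B, so f_C = 743.75 − 3.3333 = 740.4167 Hz.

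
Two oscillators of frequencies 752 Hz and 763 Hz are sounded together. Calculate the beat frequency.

11 Hz

Beats arise from superposition of two nearby frequencies; the beat rate is |f₁ − f₂|.
|752 − 763| = 11 Hz.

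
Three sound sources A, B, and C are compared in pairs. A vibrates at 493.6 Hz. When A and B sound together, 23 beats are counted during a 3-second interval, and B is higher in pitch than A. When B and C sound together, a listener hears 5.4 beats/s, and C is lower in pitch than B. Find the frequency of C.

A–B: Beat frequency = 23/3 = 7.6667 Hz.
B is above A, so f_B = 493.6 + 7.6667 = 501.2667 Hz.
C is below B, so f_C = 501.2667 − 5.4 = 495.8667 Hz.

495.8667 Hz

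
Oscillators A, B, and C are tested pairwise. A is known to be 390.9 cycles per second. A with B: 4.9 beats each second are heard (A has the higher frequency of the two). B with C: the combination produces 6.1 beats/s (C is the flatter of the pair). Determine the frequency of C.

B is below A, so f_B = 390.9 − 4.9 = 386 Hz.
C is below B, so f_C = 386 − 6.1 = 379.9 Hz.

379.9 Hz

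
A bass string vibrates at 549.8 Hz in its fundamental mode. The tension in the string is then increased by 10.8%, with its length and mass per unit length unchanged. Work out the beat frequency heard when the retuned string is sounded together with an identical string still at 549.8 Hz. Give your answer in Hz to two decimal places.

For a string, f ∝ √T, so the new frequency is 549.8·√1.108 = 578.7282 Hz.
f_beat = |578.7282 − 549.8| = 28.93 Hz.

28.93 Hz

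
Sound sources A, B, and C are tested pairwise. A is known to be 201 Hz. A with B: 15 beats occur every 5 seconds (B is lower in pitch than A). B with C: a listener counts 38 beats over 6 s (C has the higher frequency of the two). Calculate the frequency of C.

A–B: Beat frequency = 15/5 = 3 Hz.
B is below A, so f_B = 201 − 3 = 198 Hz.
B–C: Beat frequency = 38/6 = 6.3333 Hz.
C is above B, so f_C = 198 + 6.3333 = 204.3333 Hz.

204.3333 Hz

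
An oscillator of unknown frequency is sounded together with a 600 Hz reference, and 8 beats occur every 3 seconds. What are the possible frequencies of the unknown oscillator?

Beat frequency = 8/3 = 2.6667 Hz.
|f − 600| = 2.6667, so f = 600 ± 2.6667.

597.3333 Hz or 602.6667 Hz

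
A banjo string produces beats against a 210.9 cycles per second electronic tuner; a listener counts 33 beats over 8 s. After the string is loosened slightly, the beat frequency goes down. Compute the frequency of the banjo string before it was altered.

215.025 Hz

Beat frequency = 33/8 = 4.125 Hz.
|f − 210.9| = 4.125, so the banjo string was at either 206.775 Hz or 215.025 Hz.
Reducing tension lowers a string's frequency; the adjustment lowers the banjo string's frequency.
The beat rate fell, so the adjustment moved the banjo string toward 210.9 Hz — it must have started above the reference.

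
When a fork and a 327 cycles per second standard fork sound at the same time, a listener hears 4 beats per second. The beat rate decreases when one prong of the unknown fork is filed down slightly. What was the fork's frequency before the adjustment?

|f − 327| = 4, so the fork was at either 323 Hz or 331 Hz.
Filing a prong removes mass and raises the fork's frequency; the adjustment raises the fork's frequency.
The beat rate fell, so the adjustment moved the fork toward 327 Hz — it must have started below the reference.

323 Hz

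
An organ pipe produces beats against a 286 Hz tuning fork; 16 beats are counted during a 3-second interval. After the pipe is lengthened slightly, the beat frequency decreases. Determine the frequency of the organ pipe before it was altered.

291.3333 Hz

Beat frequency = 16/3 = 5.3333 Hz.
|f − 286| = 5.3333, so the organ pipe was at either 280.6667 Hz or 291.3333 Hz.
A longer pipe has a lower fundamental; the adjustment lowers the organ pipe's frequency.
The beat rate fell, so the adjustment moved the organ pipe toward 286 Hz — it must have started above the reference.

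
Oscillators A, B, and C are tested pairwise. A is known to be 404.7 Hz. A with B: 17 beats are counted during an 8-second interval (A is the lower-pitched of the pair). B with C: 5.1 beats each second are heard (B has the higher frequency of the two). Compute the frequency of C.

A–B: Beat frequency = 17/8 = 2.125 Hz.
B is above A, so f_B = 404.7 + 2.125 = 406.825 Hz.
C is below B, so f_C = 406.825 − 5.1 = 401.725 Hz.

401.725 Hz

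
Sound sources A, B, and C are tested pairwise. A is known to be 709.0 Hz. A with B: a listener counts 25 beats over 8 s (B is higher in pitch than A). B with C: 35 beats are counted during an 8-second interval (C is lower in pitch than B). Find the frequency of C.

707.75 Hz

A–B: Beat frequency = 25/8 = 3.125 Hz.
B is above A, so f_B = 709.0 + 3.125 = 712.125 Hz.
B–C: Beat frequency = 35/8 = 4.375 Hz.
C is below B, so f_C = 712.125 − 4.375 = 707.75 Hz.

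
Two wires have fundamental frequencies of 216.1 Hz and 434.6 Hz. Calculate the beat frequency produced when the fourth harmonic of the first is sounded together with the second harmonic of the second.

Fourth harmonic of the first: 4·216.1 = 864.4 Hz.
Second harmonic of the second: 2·434.6 = 869.2 Hz.
f_beat = |864.4 − 869.2| = 4.8 Hz.

4.8 Hz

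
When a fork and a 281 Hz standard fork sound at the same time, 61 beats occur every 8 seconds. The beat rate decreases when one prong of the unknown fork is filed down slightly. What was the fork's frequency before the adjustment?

273.375 Hz

Beat frequency = 61/8 = 7.625 Hz.
|f − 281| = 7.625, so the fork was at either 273.375 Hz or 288.625 Hz.
Filing a prong removes mass and raises the fork's frequency; the adjustment raises the fork's frequency.
The beat rate fell, so the adjustment moved the fork toward 281 Hz — it must have started below the reference.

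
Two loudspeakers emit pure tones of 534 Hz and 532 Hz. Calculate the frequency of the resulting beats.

2 Hz

Beats arise from superposition of two nearby frequencies; the beat rate is |f₁ − f₂|.
|534 − 532| = 2 Hz.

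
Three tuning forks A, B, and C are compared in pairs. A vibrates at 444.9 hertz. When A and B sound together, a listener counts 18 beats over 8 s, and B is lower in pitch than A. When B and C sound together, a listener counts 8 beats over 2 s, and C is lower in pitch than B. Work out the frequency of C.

438.65 Hz

A–B: Beat frequency = 18/8 = 2.25 Hz.
B is below A, so f_B = 444.9 − 2.25 = 442.65 Hz.
B–C: Beat frequency = 8/2 = 4 Hz.
C is below B, so f_C = 442.65 − 4 = 438.65 Hz.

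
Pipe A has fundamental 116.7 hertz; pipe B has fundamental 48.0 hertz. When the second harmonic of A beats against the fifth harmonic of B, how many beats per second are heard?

Second harmonic of the first: 2·116.7 = 233.4 Hz.
Fifth harmonic of the second: 5·48.0 = 240.0 Hz.
f_beat = |233.4 − 240.0| = 6.6 Hz.

6.6 Hz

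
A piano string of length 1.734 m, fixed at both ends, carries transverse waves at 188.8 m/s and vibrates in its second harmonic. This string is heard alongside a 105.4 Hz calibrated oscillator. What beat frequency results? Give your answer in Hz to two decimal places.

3.48 Hz

For a string fixed at both ends, f_n = n·v/(2L) = 2·188.8/(2·1.734) = 108.8812 Hz.
f_beat = |108.8812 − 105.4| = 3.48 Hz.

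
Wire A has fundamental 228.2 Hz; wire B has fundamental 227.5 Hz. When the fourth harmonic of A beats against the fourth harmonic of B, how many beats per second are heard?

Fourth harmonic of the first: 4·228.2 = 912.8 Hz.
Fourth harmonic of the second: 4·227.5 = 910.0 Hz.
f_beat = |912.8 − 910.0| = 2.8 Hz.

2.8 Hz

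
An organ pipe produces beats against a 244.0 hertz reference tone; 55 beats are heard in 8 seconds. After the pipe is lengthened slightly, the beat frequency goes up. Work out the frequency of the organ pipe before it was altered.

237.125 Hz

Beat frequency = 55/8 = 6.875 Hz.
|f − 244.0| = 6.875, so the organ pipe was at either 237.125 Hz or 250.875 Hz.
A longer pipe has a lower fundamental; the adjustment lowers the organ pipe's frequency.
The beat rate rose, so the adjustment moved the organ pipe further from 244.0 Hz — it was already below the reference.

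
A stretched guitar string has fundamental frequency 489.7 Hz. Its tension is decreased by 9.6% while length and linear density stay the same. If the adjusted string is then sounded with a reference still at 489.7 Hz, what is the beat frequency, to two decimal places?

24.10 Hz

For a string, f ∝ √T, so the new frequency is 489.7·√0.904 = 465.6014 Hz.
f_beat = |465.6014 − 489.7| = 24.10 Hz.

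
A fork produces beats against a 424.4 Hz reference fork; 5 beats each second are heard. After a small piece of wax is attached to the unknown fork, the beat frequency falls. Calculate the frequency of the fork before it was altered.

|f − 424.4| = 5, so the fork was at either 419.4 Hz or 429.4 Hz.
Loading a fork with wax lowers its frequency; the adjustment lowers the fork's frequency.
The beat rate fell, so the adjustment moved the fork toward 424.4 Hz — it must have started above the reference.

429.4 Hz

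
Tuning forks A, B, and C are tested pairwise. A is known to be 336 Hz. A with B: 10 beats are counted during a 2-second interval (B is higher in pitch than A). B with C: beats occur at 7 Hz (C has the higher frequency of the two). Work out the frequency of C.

348 Hz

A–B: Beat frequency = 10/2 = 5 Hz.
B is above A, so f_B = 336 + 5 = 341 Hz.
C is above B, so f_C = 341 + 7 = 348 Hz.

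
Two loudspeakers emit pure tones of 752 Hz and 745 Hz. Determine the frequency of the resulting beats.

The beat frequency equals the magnitude of the frequency difference.
|752 − 745| = 7 Hz.

7 Hz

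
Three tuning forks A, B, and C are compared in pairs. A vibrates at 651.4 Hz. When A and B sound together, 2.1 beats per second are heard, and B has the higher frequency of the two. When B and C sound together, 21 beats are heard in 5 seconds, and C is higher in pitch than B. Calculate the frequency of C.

657.7 Hz

B is above A, so f_B = 651.4 + 2.1 = 653.5 Hz.
B–C: Beat frequency = 21/5 = 4.2 Hz.
C is above B, so f_C = 653.5 + 4.2 = 657.7 Hz.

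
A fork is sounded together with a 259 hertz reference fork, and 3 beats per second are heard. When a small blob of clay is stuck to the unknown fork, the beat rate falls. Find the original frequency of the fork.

|f − 259| = 3, so the fork was at either 256 Hz or 262 Hz.
Adding mass to a fork lowers its frequency; the adjustment lowers the fork's frequency.
The beat rate fell, so the adjustment moved the fork toward 259 Hz — it must have started above the reference.

262 Hz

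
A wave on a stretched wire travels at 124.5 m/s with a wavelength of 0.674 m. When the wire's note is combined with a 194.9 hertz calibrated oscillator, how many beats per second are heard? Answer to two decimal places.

Source frequency f = v/λ = 124.5/0.674 = 184.7181 Hz.
f_beat = |184.7181 − 194.9| = 10.18 Hz.

10.18 Hz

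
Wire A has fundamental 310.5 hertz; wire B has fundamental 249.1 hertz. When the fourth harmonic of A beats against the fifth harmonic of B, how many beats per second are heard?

3.5 Hz

Fourth harmonic of the first: 4·310.5 = 1242.0 Hz.
Fifth harmonic of the second: 5·249.1 = 1245.5 Hz.
f_beat = |1242.0 − 1245.5| = 3.5 Hz.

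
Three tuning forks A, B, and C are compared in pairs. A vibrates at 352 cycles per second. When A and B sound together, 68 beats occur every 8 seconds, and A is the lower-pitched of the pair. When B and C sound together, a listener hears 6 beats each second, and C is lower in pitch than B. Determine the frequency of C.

A–B: Beat frequency = 68/8 = 8.5 Hz.
B is above A, so f_B = 352 + 8.5 = 360.5 Hz.
C is below B, so f_C = 360.5 − 6 = 354.5 Hz.

354.5 Hz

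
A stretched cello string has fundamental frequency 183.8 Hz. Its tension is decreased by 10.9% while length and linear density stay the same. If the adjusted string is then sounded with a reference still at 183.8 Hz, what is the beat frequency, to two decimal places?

10.31 Hz

For a string, f ∝ √T, so the new frequency is 183.8·√0.891 = 173.4940 Hz.
f_beat = |173.4940 − 183.8| = 10.31 Hz.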